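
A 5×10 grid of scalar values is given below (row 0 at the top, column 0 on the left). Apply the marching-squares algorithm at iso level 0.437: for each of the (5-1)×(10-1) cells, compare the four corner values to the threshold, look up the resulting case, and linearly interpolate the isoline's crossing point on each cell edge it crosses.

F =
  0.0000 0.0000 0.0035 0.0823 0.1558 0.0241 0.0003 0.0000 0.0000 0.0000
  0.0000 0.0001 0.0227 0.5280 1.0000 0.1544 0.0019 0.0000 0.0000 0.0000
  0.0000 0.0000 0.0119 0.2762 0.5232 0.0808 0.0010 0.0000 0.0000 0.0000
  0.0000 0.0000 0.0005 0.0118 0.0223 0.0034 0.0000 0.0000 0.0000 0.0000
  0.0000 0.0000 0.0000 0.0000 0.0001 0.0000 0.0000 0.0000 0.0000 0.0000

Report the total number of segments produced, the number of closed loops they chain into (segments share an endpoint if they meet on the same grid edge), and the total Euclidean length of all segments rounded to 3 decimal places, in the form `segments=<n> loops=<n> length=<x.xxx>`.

segments=8 loops=1 length=5.387

cell (0,2): code 0100 → (0.796,3.000)–(1.000,2.820)
cell (0,3): code 1100 → (0.333,4.000)–(0.796,3.000)
cell (0,4): code 1000 → (1.000,4.666)–(0.333,4.000)
cell (1,2): code 0010 → (1.000,2.820)–(1.361,3.000)
cell (1,3): code 0111 → (1.361,3.000)–(2.000,3.651)
cell (1,4): code 1001 → (2.000,4.195)–(1.000,4.666)
cell (2,3): code 0010 → (2.000,3.651)–(2.172,4.000)
cell (2,4): code 0001 → (2.172,4.000)–(2.000,4.195)
total: 8 segments, chained into 1 closed loop(s), length Σ = 5.386627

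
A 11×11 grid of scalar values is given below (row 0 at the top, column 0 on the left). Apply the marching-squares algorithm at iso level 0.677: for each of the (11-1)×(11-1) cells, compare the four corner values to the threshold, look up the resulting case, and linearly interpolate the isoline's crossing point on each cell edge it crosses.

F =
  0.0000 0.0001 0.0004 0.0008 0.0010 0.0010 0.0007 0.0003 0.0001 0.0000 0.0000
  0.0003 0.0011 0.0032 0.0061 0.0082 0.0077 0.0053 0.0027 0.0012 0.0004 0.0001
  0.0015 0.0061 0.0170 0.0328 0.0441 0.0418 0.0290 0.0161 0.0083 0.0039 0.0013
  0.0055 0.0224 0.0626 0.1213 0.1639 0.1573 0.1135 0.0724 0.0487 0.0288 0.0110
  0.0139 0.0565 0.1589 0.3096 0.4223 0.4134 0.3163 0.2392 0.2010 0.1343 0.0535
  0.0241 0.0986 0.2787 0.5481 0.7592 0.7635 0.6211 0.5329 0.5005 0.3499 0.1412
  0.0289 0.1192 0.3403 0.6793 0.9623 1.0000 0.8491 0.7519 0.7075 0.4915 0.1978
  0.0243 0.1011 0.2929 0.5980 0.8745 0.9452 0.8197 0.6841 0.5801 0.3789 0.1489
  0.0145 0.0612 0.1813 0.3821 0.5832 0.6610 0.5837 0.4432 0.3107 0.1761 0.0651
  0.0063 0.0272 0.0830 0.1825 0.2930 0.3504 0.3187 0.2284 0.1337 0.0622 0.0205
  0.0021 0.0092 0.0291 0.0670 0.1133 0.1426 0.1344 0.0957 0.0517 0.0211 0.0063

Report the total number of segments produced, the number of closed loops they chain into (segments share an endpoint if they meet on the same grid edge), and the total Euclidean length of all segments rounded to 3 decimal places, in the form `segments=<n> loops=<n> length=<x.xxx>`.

cell (4,3): code 0100 → (4.756,4.000)–(5.000,3.611)
cell (4,4): code 1100 → (4.753,5.000)–(4.756,4.000)
cell (4,5): code 1000 → (5.000,5.607)–(4.753,5.000)
cell (5,2): code 0100 → (5.982,3.000)–(6.000,2.993)
cell (5,3): code 1110 → (5.000,3.611)–(5.982,3.000)
cell (5,5): code 1101 → (5.245,6.000)–(5.000,5.607)
cell (5,6): code 1100 → (5.658,7.000)–(5.245,6.000)
cell (5,7): code 1100 → (5.853,8.000)–(5.658,7.000)
cell (5,8): code 1000 → (6.000,8.141)–(5.853,8.000)
cell (6,2): code 0010 → (6.000,2.993)–(6.028,3.000)
cell (6,3): code 0111 → (6.028,3.000)–(7.000,3.286)
cell (6,7): code 1011 → (7.000,7.068)–(6.239,8.000)
cell (6,8): code 0001 → (6.239,8.000)–(6.000,8.141)
cell (7,3): code 0010 → (7.000,3.286)–(7.678,4.000)
cell (7,4): code 0011 → (7.678,4.000)–(7.944,5.000)
cell (7,5): code 0011 → (7.944,5.000)–(7.605,6.000)
cell (7,6): code 0011 → (7.605,6.000)–(7.029,7.000)
cell (7,7): code 0001 → (7.029,7.000)–(7.000,7.068)
total: 18 segments, chained into 1 closed loop(s), length Σ = 12.884438

segments=18 loops=1 length=12.884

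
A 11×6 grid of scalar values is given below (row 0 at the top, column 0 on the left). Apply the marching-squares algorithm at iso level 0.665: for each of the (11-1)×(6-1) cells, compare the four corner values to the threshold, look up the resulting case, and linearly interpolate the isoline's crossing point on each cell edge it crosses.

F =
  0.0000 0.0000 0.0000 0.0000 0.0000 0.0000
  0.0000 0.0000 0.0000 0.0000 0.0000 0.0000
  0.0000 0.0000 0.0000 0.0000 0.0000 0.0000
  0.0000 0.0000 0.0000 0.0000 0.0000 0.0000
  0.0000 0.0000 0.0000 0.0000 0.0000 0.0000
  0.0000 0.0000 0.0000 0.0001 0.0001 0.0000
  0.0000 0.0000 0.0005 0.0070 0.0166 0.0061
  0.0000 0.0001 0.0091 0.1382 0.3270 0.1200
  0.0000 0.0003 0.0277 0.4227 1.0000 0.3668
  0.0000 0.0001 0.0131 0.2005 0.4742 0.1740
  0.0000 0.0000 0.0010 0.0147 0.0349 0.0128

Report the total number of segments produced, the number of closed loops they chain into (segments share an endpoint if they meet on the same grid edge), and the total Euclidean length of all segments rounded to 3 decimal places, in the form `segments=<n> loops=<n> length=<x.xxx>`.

segments=4 loops=1 length=3.181

cell (7,3): code 0100 → (7.502,4.000)–(8.000,3.420)
cell (7,4): code 1000 → (8.000,4.529)–(7.502,4.000)
cell (8,3): code 0010 → (8.000,3.420)–(8.637,4.000)
cell (8,4): code 0001 → (8.637,4.000)–(8.000,4.529)
total: 4 segments, chained into 1 closed loop(s), length Σ = 3.180875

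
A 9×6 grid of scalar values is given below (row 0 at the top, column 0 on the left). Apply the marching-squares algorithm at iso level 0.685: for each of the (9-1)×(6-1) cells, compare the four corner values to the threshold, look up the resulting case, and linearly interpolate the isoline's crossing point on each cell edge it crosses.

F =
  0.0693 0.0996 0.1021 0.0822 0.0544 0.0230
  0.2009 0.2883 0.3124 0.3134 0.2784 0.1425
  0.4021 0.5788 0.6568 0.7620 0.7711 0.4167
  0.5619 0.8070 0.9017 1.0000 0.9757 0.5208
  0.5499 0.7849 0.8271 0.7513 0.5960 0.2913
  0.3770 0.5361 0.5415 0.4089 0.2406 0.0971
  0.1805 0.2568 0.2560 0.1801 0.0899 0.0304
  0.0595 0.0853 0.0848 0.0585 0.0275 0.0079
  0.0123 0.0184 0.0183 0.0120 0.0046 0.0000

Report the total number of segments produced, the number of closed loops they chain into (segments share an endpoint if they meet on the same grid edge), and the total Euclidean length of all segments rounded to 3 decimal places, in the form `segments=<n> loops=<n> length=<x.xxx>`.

cell (1,2): code 0100 → (1.828,3.000)–(2.000,2.268)
cell (1,3): code 1100 → (1.825,4.000)–(1.828,3.000)
cell (1,4): code 1000 → (2.000,4.243)–(1.825,4.000)
cell (2,0): code 0100 → (2.465,1.000)–(3.000,0.502)
cell (2,1): code 1100 → (2.115,2.000)–(2.465,1.000)
cell (2,2): code 1110 → (2.000,2.268)–(2.115,2.000)
cell (2,4): code 1001 → (3.000,4.639)–(2.000,4.243)
cell (3,0): code 0110 → (3.000,0.502)–(4.000,0.575)
cell (3,3): code 1011 → (4.000,3.427)–(3.766,4.000)
cell (3,4): code 0001 → (3.766,4.000)–(3.000,4.639)
cell (4,0): code 0010 → (4.000,0.575)–(4.402,1.000)
cell (4,1): code 0011 → (4.402,1.000)–(4.498,2.000)
cell (4,2): code 0011 → (4.498,2.000)–(4.194,3.000)
cell (4,3): code 0001 → (4.194,3.000)–(4.000,3.427)
total: 14 segments, chained into 1 closed loop(s), length Σ = 10.930779

segments=14 loops=1 length=10.931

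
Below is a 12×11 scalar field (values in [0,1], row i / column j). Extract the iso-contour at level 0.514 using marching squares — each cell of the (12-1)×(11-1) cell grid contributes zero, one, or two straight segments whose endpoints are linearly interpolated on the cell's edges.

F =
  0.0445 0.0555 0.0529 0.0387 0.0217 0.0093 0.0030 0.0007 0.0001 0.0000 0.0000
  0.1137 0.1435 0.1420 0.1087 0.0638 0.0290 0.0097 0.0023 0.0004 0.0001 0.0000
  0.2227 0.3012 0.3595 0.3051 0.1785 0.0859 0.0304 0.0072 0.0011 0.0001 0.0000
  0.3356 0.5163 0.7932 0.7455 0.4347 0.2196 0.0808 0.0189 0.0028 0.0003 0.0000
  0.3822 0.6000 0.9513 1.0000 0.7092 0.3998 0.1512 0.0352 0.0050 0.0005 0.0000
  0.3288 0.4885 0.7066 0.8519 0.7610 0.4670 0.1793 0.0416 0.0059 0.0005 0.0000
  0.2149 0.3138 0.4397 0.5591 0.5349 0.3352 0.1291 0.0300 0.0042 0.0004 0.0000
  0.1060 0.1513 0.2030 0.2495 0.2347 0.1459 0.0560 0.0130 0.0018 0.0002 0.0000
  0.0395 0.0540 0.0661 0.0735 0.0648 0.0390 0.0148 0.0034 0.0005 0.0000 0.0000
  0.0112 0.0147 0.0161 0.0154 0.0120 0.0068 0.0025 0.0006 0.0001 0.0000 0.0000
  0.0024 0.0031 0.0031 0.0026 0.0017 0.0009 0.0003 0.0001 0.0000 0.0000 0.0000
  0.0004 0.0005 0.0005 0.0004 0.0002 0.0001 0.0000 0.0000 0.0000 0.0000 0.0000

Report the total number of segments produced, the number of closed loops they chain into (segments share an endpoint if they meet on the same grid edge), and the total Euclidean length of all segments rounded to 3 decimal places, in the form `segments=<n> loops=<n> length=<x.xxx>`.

cell (2,0): code 0100 → (2.989,1.000)–(3.000,0.987)
cell (2,1): code 1100 → (2.356,2.000)–(2.989,1.000)
cell (2,2): code 1100 → (2.474,3.000)–(2.356,2.000)
cell (2,3): code 1000 → (3.000,3.745)–(2.474,3.000)
cell (3,0): code 0110 → (3.000,0.987)–(4.000,0.605)
cell (3,3): code 1101 → (3.289,4.000)–(3.000,3.745)
cell (3,4): code 1000 → (4.000,4.631)–(3.289,4.000)
cell (4,0): code 0010 → (4.000,0.605)–(4.771,1.000)
cell (4,1): code 0111 → (4.771,1.000)–(5.000,1.117)
cell (4,4): code 1001 → (5.000,4.840)–(4.000,4.631)
cell (5,1): code 0010 → (5.000,1.117)–(5.722,2.000)
cell (5,2): code 0111 → (5.722,2.000)–(6.000,2.622)
cell (5,4): code 1001 → (6.000,4.105)–(5.000,4.840)
cell (6,2): code 0010 → (6.000,2.622)–(6.146,3.000)
cell (6,3): code 0011 → (6.146,3.000)–(6.070,4.000)
cell (6,4): code 0001 → (6.070,4.000)–(6.000,4.105)
total: 16 segments, chained into 1 closed loop(s), length Σ = 12.267274

segments=16 loops=1 length=12.267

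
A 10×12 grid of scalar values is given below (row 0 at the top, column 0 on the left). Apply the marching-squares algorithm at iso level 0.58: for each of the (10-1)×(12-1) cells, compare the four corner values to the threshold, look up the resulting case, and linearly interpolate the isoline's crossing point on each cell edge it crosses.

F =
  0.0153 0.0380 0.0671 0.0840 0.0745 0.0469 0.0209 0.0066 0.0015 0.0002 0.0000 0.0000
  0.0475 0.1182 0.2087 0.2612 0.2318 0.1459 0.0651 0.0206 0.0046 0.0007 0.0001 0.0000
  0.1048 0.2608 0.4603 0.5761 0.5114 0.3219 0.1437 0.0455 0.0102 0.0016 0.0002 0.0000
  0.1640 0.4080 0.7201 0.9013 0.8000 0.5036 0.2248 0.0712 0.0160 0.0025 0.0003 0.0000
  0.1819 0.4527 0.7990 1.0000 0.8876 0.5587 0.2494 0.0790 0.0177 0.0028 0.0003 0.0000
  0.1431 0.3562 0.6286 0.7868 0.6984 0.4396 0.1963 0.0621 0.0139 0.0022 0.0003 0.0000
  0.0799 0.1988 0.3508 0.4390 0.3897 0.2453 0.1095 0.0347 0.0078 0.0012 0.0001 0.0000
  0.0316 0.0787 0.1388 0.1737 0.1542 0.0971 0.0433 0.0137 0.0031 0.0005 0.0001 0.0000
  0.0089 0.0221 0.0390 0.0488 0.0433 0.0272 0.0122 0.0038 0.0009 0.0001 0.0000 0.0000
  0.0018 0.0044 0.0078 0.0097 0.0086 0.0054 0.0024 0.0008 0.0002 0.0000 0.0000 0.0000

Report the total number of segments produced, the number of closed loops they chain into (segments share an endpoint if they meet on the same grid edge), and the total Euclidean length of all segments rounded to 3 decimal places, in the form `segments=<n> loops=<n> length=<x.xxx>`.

cell (2,1): code 0100 → (2.461,2.000)–(3.000,1.551)
cell (2,2): code 1100 → (2.012,3.000)–(2.461,2.000)
cell (2,3): code 1100 → (2.238,4.000)–(2.012,3.000)
cell (2,4): code 1000 → (3.000,4.742)–(2.238,4.000)
cell (3,1): code 0110 → (3.000,1.551)–(4.000,1.368)
cell (3,4): code 1001 → (4.000,4.935)–(3.000,4.742)
cell (4,1): code 0110 → (4.000,1.368)–(5.000,1.822)
cell (4,4): code 1001 → (5.000,4.457)–(4.000,4.935)
cell (5,1): code 0010 → (5.000,1.822)–(5.175,2.000)
cell (5,2): code 0011 → (5.175,2.000)–(5.595,3.000)
cell (5,3): code 0011 → (5.595,3.000)–(5.384,4.000)
cell (5,4): code 0001 → (5.384,4.000)–(5.000,4.457)
total: 12 segments, chained into 1 closed loop(s), length Σ = 11.081865

segments=12 loops=1 length=11.082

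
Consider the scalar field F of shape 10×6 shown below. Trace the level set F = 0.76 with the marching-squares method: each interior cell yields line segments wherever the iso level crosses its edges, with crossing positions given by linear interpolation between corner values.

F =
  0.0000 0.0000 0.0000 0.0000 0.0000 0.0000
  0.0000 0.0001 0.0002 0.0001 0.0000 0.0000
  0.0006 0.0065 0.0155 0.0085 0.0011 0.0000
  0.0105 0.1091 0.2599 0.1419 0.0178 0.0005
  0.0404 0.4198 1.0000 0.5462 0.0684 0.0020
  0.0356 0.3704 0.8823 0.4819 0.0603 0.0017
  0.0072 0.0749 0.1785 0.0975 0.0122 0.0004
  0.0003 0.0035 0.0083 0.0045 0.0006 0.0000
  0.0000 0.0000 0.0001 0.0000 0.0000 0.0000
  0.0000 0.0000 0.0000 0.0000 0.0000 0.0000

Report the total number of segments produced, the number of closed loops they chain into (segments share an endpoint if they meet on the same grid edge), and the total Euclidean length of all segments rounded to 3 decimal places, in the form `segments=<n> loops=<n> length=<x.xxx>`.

segments=6 loops=1 length=3.833

cell (3,1): code 0100 → (3.676,2.000)–(4.000,1.586)
cell (3,2): code 1000 → (4.000,2.529)–(3.676,2.000)
cell (4,1): code 0110 → (4.000,1.586)–(5.000,1.761)
cell (4,2): code 1001 → (5.000,2.305)–(4.000,2.529)
cell (5,1): code 0010 → (5.000,1.761)–(5.174,2.000)
cell (5,2): code 0001 → (5.174,2.000)–(5.000,2.305)
total: 6 segments, chained into 1 closed loop(s), length Σ = 3.832626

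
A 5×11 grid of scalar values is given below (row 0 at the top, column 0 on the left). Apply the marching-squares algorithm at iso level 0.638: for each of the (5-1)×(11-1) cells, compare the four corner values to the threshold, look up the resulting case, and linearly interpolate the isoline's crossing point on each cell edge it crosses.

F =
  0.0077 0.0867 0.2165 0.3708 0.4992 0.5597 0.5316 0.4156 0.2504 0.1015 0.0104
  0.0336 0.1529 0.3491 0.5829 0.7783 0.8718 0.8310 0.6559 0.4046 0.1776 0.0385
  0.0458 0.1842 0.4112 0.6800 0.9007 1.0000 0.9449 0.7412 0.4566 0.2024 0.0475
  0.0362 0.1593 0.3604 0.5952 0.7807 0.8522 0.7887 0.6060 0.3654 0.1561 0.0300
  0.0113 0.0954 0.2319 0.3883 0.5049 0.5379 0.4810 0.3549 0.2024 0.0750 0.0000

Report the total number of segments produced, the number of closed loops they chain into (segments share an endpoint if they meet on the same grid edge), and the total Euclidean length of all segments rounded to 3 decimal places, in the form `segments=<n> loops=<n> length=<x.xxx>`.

segments=16 loops=1 length=12.433

cell (0,3): code 0100 → (0.497,4.000)–(1.000,3.282)
cell (0,4): code 1100 → (0.251,5.000)–(0.497,4.000)
cell (0,5): code 1100 → (0.355,6.000)–(0.251,5.000)
cell (0,6): code 1100 → (0.926,7.000)–(0.355,6.000)
cell (0,7): code 1000 → (1.000,7.071)–(0.926,7.000)
cell (1,2): code 0100 → (1.567,3.000)–(2.000,2.844)
cell (1,3): code 1110 → (1.000,3.282)–(1.567,3.000)
cell (1,7): code 1001 → (2.000,7.363)–(1.000,7.071)
cell (2,2): code 0010 → (2.000,2.844)–(2.495,3.000)
cell (2,3): code 0111 → (2.495,3.000)–(3.000,3.231)
cell (2,6): code 1011 → (3.000,6.825)–(2.763,7.000)
cell (2,7): code 0001 → (2.763,7.000)–(2.000,7.363)
cell (3,3): code 0010 → (3.000,3.231)–(3.517,4.000)
cell (3,4): code 0011 → (3.517,4.000)–(3.682,5.000)
cell (3,5): code 0011 → (3.682,5.000)–(3.490,6.000)
cell (3,6): code 0001 → (3.490,6.000)–(3.000,6.825)
total: 16 segments, chained into 1 closed loop(s), length Σ = 12.432959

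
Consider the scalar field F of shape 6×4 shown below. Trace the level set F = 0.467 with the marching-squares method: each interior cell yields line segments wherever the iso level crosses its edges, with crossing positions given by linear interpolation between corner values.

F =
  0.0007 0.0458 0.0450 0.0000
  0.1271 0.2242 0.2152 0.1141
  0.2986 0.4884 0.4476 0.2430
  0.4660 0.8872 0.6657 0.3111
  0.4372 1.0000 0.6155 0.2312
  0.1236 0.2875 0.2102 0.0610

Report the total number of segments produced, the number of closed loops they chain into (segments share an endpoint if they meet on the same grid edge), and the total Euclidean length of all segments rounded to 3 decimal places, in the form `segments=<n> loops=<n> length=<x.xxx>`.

cell (1,0): code 0100 → (1.919,1.000)–(2.000,0.887)
cell (1,1): code 1000 → (2.000,1.525)–(1.919,1.000)
cell (2,0): code 0110 → (2.000,0.887)–(3.000,0.002)
cell (2,1): code 1101 → (2.089,2.000)–(2.000,1.525)
cell (2,2): code 1000 → (3.000,2.560)–(2.089,2.000)
cell (3,0): code 0110 → (3.000,0.002)–(4.000,0.053)
cell (3,2): code 1001 → (4.000,2.386)–(3.000,2.560)
cell (4,0): code 0010 → (4.000,0.053)–(4.748,1.000)
cell (4,1): code 0011 → (4.748,1.000)–(4.366,2.000)
cell (4,2): code 0001 → (4.366,2.000)–(4.000,2.386)
total: 10 segments, chained into 1 closed loop(s), length Σ = 8.384190

segments=10 loops=1 length=8.384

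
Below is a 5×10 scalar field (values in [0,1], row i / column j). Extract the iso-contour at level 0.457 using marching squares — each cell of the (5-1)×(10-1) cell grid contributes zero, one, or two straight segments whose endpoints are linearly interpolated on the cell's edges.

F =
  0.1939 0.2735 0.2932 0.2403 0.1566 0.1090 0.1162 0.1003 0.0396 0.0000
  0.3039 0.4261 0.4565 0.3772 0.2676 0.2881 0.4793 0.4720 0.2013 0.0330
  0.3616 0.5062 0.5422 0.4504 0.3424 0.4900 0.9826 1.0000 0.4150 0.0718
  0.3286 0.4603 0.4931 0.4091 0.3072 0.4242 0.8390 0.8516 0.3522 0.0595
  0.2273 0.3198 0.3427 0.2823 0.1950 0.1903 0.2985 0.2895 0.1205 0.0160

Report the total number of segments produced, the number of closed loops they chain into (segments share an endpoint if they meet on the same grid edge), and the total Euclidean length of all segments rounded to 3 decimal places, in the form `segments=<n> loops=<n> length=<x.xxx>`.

segments=20 loops=2 length=16.150

cell (0,5): code 0100 → (0.939,6.000)–(1.000,5.883)
cell (0,6): code 1100 → (0.960,7.000)–(0.939,6.000)
cell (0,7): code 1000 → (1.000,7.055)–(0.960,7.000)
cell (1,0): code 0100 → (1.386,1.000)–(2.000,0.660)
cell (1,1): code 1100 → (1.006,2.000)–(1.386,1.000)
cell (1,2): code 1000 → (2.000,2.928)–(1.006,2.000)
cell (1,4): code 0100 → (1.837,5.000)–(2.000,4.776)
cell (1,5): code 1110 → (1.000,5.883)–(1.837,5.000)
cell (1,7): code 1001 → (2.000,7.928)–(1.000,7.055)
cell (2,0): code 0110 → (2.000,0.660)–(3.000,0.975)
cell (2,2): code 1001 → (3.000,2.430)–(2.000,2.928)
cell (2,4): code 0010 → (2.000,4.776)–(2.502,5.000)
cell (2,5): code 0111 → (2.502,5.000)–(3.000,5.079)
cell (2,7): code 1001 → (3.000,7.790)–(2.000,7.928)
cell (3,0): code 0010 → (3.000,0.975)–(3.023,1.000)
cell (3,1): code 0011 → (3.023,1.000)–(3.240,2.000)
cell (3,2): code 0001 → (3.240,2.000)–(3.000,2.430)
cell (3,5): code 0010 → (3.000,5.079)–(3.707,6.000)
cell (3,6): code 0011 → (3.707,6.000)–(3.702,7.000)
cell (3,7): code 0001 → (3.702,7.000)–(3.000,7.790)
total: 20 segments, chained into 2 closed loop(s), length Σ = 16.150125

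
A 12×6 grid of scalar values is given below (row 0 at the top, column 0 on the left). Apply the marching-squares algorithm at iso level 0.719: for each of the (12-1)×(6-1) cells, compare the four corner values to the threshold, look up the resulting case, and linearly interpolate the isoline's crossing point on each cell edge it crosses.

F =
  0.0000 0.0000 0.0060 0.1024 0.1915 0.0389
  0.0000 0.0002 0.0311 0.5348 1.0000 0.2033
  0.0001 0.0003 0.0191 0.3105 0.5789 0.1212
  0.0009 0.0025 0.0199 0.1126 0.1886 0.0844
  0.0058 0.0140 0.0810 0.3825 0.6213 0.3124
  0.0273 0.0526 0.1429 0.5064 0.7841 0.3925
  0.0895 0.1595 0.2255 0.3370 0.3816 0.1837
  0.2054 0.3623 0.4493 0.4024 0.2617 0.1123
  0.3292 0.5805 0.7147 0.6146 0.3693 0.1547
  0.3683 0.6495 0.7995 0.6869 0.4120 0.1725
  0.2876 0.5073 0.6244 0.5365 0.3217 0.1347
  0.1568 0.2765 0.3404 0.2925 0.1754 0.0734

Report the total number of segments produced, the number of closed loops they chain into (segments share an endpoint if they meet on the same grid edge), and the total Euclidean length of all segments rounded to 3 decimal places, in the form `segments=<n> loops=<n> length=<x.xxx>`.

cell (0,3): code 0100 → (0.652,4.000)–(1.000,3.396)
cell (0,4): code 1000 → (1.000,4.353)–(0.652,4.000)
cell (1,3): code 0010 → (1.000,3.396)–(1.667,4.000)
cell (1,4): code 0001 → (1.667,4.000)–(1.000,4.353)
cell (4,3): code 0100 → (4.600,4.000)–(5.000,3.766)
cell (4,4): code 1000 → (5.000,4.166)–(4.600,4.000)
cell (5,3): code 0010 → (5.000,3.766)–(5.162,4.000)
cell (5,4): code 0001 → (5.162,4.000)–(5.000,4.166)
cell (8,1): code 0100 → (8.051,2.000)–(9.000,1.463)
cell (8,2): code 1000 → (9.000,2.715)–(8.051,2.000)
cell (9,1): code 0010 → (9.000,1.463)–(9.460,2.000)
cell (9,2): code 0001 → (9.460,2.000)–(9.000,2.715)
total: 12 segments, chained into 3 closed loop(s), length Σ = 8.095781

segments=12 loops=3 length=8.096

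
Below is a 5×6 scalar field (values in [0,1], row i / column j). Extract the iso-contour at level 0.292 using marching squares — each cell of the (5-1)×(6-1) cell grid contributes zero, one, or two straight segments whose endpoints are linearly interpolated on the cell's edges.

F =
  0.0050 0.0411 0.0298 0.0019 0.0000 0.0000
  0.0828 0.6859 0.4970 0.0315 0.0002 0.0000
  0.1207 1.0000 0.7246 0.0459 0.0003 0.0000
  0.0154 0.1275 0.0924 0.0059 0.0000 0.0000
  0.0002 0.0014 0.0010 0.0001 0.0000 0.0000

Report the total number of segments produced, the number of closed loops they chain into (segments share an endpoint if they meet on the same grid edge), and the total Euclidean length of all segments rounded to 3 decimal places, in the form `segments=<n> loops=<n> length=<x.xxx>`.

cell (0,0): code 0100 → (0.389,1.000)–(1.000,0.347)
cell (0,1): code 1100 → (0.561,2.000)–(0.389,1.000)
cell (0,2): code 1000 → (1.000,2.440)–(0.561,2.000)
cell (1,0): code 0110 → (1.000,0.347)–(2.000,0.195)
cell (1,2): code 1001 → (2.000,2.637)–(1.000,2.440)
cell (2,0): code 0010 → (2.000,0.195)–(2.811,1.000)
cell (2,1): code 0011 → (2.811,1.000)–(2.684,2.000)
cell (2,2): code 0001 → (2.684,2.000)–(2.000,2.637)
total: 8 segments, chained into 1 closed loop(s), length Σ = 7.647735

segments=8 loops=1 length=7.648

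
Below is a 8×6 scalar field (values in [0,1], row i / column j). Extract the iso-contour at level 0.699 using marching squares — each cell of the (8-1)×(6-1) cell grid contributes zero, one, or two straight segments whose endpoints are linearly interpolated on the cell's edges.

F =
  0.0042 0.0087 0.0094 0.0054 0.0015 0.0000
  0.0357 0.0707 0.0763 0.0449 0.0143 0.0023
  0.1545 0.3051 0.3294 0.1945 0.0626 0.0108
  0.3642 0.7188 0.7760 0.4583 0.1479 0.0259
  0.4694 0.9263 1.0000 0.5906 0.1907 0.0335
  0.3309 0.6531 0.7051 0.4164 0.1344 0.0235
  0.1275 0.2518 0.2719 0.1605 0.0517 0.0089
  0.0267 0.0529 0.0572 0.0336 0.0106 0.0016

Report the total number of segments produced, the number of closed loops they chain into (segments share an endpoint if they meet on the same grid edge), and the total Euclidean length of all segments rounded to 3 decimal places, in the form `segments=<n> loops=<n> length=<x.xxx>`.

segments=10 loops=1 length=6.827

cell (2,0): code 0100 → (2.952,1.000)–(3.000,0.944)
cell (2,1): code 1100 → (2.828,2.000)–(2.952,1.000)
cell (2,2): code 1000 → (3.000,2.242)–(2.828,2.000)
cell (3,0): code 0110 → (3.000,0.944)–(4.000,0.503)
cell (3,2): code 1001 → (4.000,2.735)–(3.000,2.242)
cell (4,0): code 0010 → (4.000,0.503)–(4.832,1.000)
cell (4,1): code 0111 → (4.832,1.000)–(5.000,1.883)
cell (4,2): code 1001 → (5.000,2.021)–(4.000,2.735)
cell (5,1): code 0010 → (5.000,1.883)–(5.014,2.000)
cell (5,2): code 0001 → (5.014,2.000)–(5.000,2.021)
total: 10 segments, chained into 1 closed loop(s), length Σ = 6.826999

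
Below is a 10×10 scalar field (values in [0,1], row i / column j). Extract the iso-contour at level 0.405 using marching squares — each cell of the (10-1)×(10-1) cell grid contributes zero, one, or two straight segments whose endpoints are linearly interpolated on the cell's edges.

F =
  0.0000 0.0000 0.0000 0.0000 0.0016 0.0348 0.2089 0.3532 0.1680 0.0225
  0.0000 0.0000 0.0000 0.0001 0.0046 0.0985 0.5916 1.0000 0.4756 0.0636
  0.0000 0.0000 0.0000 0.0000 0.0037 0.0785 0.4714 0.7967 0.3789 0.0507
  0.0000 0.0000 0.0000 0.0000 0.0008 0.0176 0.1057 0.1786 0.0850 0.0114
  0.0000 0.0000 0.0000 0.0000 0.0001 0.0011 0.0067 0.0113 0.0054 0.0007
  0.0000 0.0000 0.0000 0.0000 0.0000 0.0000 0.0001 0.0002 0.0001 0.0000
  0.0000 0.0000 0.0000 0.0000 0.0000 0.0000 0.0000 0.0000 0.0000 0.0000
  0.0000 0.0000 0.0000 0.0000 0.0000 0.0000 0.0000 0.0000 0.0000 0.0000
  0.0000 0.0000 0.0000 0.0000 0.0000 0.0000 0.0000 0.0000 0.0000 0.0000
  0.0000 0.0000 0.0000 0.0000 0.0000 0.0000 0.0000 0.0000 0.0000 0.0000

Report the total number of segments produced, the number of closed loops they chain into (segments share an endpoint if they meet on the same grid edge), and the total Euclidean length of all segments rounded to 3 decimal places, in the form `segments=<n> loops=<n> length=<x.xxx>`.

segments=10 loops=1 length=7.734

cell (0,5): code 0100 → (0.512,6.000)–(1.000,5.622)
cell (0,6): code 1100 → (0.080,7.000)–(0.512,6.000)
cell (0,7): code 1100 → (0.770,8.000)–(0.080,7.000)
cell (0,8): code 1000 → (1.000,8.171)–(0.770,8.000)
cell (1,5): code 0110 → (1.000,5.622)–(2.000,5.831)
cell (1,7): code 1011 → (2.000,7.938)–(1.730,8.000)
cell (1,8): code 0001 → (1.730,8.000)–(1.000,8.171)
cell (2,5): code 0010 → (2.000,5.831)–(2.182,6.000)
cell (2,6): code 0011 → (2.182,6.000)–(2.634,7.000)
cell (2,7): code 0001 → (2.634,7.000)–(2.000,7.938)
total: 10 segments, chained into 1 closed loop(s), length Σ = 7.734068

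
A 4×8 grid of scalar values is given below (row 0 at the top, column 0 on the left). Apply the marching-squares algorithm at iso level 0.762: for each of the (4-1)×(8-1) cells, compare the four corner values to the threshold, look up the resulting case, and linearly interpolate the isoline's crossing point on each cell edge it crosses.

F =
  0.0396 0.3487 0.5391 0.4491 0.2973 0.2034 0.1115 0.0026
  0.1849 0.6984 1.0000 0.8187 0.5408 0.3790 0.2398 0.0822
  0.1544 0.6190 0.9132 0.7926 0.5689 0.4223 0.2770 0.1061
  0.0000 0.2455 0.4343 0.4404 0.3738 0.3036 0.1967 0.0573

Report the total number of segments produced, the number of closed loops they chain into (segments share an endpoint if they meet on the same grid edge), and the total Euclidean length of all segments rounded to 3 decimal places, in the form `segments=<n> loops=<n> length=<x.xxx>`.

cell (0,1): code 0100 → (0.484,2.000)–(1.000,1.211)
cell (0,2): code 1100 → (0.847,3.000)–(0.484,2.000)
cell (0,3): code 1000 → (1.000,3.204)–(0.847,3.000)
cell (1,1): code 0110 → (1.000,1.211)–(2.000,1.486)
cell (1,3): code 1001 → (2.000,3.137)–(1.000,3.204)
cell (2,1): code 0010 → (2.000,1.486)–(2.316,2.000)
cell (2,2): code 0011 → (2.316,2.000)–(2.087,3.000)
cell (2,3): code 0001 → (2.087,3.000)–(2.000,3.137)
total: 8 segments, chained into 1 closed loop(s), length Σ = 6.092669

segments=8 loops=1 length=6.093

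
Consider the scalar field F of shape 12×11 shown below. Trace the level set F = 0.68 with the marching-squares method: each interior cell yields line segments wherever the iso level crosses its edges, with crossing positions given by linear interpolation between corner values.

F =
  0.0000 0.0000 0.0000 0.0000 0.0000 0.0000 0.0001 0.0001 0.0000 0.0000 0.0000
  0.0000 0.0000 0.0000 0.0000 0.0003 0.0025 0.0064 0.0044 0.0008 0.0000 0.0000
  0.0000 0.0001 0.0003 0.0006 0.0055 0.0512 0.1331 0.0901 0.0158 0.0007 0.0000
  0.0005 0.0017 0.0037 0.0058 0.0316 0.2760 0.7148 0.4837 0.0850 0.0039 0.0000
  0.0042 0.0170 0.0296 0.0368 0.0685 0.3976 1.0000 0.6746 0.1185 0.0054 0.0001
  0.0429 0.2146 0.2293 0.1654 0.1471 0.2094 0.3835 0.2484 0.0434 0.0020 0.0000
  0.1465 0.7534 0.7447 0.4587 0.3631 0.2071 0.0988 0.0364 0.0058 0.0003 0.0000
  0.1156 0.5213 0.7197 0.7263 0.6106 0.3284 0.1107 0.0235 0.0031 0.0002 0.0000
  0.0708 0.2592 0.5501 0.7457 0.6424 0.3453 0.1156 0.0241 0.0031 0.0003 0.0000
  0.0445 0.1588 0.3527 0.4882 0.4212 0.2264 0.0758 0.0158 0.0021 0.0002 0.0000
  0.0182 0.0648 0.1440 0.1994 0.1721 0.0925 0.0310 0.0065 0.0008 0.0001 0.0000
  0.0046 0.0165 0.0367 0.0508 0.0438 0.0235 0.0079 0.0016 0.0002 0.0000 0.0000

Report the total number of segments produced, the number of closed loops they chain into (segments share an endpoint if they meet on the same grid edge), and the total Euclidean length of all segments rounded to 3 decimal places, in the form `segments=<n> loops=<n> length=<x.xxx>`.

segments=18 loops=2 length=12.371

cell (2,5): code 0100 → (2.940,6.000)–(3.000,5.921)
cell (2,6): code 1000 → (3.000,6.151)–(2.940,6.000)
cell (3,5): code 0110 → (3.000,5.921)–(4.000,5.469)
cell (3,6): code 1001 → (4.000,6.983)–(3.000,6.151)
cell (4,5): code 0010 → (4.000,5.469)–(4.519,6.000)
cell (4,6): code 0001 → (4.519,6.000)–(4.000,6.983)
cell (5,0): code 0100 → (5.864,1.000)–(6.000,0.879)
cell (5,1): code 1100 → (5.874,2.000)–(5.864,1.000)
cell (5,2): code 1000 → (6.000,2.226)–(5.874,2.000)
cell (6,0): code 0010 → (6.000,0.879)–(6.316,1.000)
cell (6,1): code 0111 → (6.316,1.000)–(7.000,1.800)
cell (6,2): code 1101 → (6.827,3.000)–(6.000,2.226)
cell (6,3): code 1000 → (7.000,3.400)–(6.827,3.000)
cell (7,1): code 0010 → (7.000,1.800)–(7.234,2.000)
cell (7,2): code 0111 → (7.234,2.000)–(8.000,2.664)
cell (7,3): code 1001 → (8.000,3.636)–(7.000,3.400)
cell (8,2): code 0010 → (8.000,2.664)–(8.255,3.000)
cell (8,3): code 0001 → (8.255,3.000)–(8.000,3.636)
total: 18 segments, chained into 2 closed loop(s), length Σ = 12.371367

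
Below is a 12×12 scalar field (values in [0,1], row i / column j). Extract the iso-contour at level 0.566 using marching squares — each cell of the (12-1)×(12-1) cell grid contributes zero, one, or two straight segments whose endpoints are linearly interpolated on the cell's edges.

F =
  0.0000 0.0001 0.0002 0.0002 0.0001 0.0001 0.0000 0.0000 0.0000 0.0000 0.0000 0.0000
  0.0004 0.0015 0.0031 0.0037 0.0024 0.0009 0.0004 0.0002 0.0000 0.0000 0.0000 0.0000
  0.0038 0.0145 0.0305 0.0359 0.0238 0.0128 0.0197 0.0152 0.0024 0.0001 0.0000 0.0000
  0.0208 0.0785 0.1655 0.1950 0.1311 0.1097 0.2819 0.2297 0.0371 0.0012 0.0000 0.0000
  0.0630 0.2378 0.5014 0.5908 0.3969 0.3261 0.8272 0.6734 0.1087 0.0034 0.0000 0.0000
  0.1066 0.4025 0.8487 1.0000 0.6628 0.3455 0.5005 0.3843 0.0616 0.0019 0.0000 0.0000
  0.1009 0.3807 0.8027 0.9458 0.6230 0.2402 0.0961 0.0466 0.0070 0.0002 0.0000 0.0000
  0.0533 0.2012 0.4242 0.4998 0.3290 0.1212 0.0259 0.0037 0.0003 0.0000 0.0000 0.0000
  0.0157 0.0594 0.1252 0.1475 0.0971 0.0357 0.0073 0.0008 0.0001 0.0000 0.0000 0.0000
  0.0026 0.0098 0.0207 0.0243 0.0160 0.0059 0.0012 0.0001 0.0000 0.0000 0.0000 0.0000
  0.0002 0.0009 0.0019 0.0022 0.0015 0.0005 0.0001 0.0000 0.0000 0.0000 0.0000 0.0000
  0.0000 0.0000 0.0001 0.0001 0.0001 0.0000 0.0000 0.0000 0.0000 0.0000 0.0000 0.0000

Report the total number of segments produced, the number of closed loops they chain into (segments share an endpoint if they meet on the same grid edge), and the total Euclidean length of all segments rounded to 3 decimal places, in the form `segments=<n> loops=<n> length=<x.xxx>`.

cell (3,2): code 0100 → (3.937,3.000)–(4.000,2.723)
cell (3,3): code 1000 → (4.000,3.128)–(3.937,3.000)
cell (3,5): code 0100 → (3.521,6.000)–(4.000,5.479)
cell (3,6): code 1100 → (3.758,7.000)–(3.521,6.000)
cell (3,7): code 1000 → (4.000,7.190)–(3.758,7.000)
cell (4,1): code 0100 → (4.186,2.000)–(5.000,1.366)
cell (4,2): code 1110 → (4.000,2.723)–(4.186,2.000)
cell (4,3): code 1101 → (4.636,4.000)–(4.000,3.128)
cell (4,4): code 1000 → (5.000,4.305)–(4.636,4.000)
cell (4,5): code 0010 → (4.000,5.479)–(4.800,6.000)
cell (4,6): code 0011 → (4.800,6.000)–(4.371,7.000)
cell (4,7): code 0001 → (4.371,7.000)–(4.000,7.190)
cell (5,1): code 0110 → (5.000,1.366)–(6.000,1.439)
cell (5,4): code 1001 → (6.000,4.149)–(5.000,4.305)
cell (6,1): code 0010 → (6.000,1.439)–(6.625,2.000)
cell (6,2): code 0011 → (6.625,2.000)–(6.852,3.000)
cell (6,3): code 0011 → (6.852,3.000)–(6.194,4.000)
cell (6,4): code 0001 → (6.194,4.000)–(6.000,4.149)
total: 18 segments, chained into 2 closed loop(s), length Σ = 13.583191

segments=18 loops=2 length=13.583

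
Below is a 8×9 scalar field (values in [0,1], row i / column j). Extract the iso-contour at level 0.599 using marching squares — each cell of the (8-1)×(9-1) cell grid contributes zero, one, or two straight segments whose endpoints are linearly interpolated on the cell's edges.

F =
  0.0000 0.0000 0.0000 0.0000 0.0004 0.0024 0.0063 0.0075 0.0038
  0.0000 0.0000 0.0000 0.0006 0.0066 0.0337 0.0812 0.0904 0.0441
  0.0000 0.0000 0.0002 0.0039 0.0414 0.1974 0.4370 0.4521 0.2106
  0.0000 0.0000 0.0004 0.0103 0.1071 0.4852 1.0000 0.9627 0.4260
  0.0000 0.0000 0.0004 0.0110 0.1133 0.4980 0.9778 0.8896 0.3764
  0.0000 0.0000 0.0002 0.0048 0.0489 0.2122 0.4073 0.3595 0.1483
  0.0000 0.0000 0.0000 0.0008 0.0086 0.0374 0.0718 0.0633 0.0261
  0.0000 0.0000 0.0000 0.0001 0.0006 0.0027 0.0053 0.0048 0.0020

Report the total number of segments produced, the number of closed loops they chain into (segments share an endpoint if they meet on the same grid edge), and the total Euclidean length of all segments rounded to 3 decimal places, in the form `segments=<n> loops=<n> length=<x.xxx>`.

segments=8 loops=1 length=7.871

cell (2,5): code 0100 → (2.288,6.000)–(3.000,5.221)
cell (2,6): code 1100 → (2.288,7.000)–(2.288,6.000)
cell (2,7): code 1000 → (3.000,7.678)–(2.288,7.000)
cell (3,5): code 0110 → (3.000,5.221)–(4.000,5.211)
cell (3,7): code 1001 → (4.000,7.566)–(3.000,7.678)
cell (4,5): code 0010 → (4.000,5.211)–(4.664,6.000)
cell (4,6): code 0011 → (4.664,6.000)–(4.548,7.000)
cell (4,7): code 0001 → (4.548,7.000)–(4.000,7.566)
total: 8 segments, chained into 1 closed loop(s), length Σ = 7.871293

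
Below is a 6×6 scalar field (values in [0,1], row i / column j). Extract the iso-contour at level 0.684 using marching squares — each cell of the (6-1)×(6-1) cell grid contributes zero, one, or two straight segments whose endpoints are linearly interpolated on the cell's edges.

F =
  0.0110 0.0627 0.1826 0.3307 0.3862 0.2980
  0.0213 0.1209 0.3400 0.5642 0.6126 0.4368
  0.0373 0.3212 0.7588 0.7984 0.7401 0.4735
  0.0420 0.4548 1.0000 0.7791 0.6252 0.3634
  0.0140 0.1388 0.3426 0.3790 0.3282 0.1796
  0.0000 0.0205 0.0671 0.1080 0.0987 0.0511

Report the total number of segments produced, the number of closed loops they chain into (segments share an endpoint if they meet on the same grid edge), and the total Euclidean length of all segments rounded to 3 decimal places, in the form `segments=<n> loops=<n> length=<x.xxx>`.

segments=10 loops=1 length=7.478

cell (1,1): code 0100 → (1.821,2.000)–(2.000,1.829)
cell (1,2): code 1100 → (1.512,3.000)–(1.821,2.000)
cell (1,3): code 1100 → (1.560,4.000)–(1.512,3.000)
cell (1,4): code 1000 → (2.000,4.210)–(1.560,4.000)
cell (2,1): code 0110 → (2.000,1.829)–(3.000,1.420)
cell (2,3): code 1011 → (3.000,3.618)–(2.488,4.000)
cell (2,4): code 0001 → (2.488,4.000)–(2.000,4.210)
cell (3,1): code 0010 → (3.000,1.420)–(3.481,2.000)
cell (3,2): code 0011 → (3.481,2.000)–(3.238,3.000)
cell (3,3): code 0001 → (3.238,3.000)–(3.000,3.618)
total: 10 segments, chained into 1 closed loop(s), length Σ = 7.477783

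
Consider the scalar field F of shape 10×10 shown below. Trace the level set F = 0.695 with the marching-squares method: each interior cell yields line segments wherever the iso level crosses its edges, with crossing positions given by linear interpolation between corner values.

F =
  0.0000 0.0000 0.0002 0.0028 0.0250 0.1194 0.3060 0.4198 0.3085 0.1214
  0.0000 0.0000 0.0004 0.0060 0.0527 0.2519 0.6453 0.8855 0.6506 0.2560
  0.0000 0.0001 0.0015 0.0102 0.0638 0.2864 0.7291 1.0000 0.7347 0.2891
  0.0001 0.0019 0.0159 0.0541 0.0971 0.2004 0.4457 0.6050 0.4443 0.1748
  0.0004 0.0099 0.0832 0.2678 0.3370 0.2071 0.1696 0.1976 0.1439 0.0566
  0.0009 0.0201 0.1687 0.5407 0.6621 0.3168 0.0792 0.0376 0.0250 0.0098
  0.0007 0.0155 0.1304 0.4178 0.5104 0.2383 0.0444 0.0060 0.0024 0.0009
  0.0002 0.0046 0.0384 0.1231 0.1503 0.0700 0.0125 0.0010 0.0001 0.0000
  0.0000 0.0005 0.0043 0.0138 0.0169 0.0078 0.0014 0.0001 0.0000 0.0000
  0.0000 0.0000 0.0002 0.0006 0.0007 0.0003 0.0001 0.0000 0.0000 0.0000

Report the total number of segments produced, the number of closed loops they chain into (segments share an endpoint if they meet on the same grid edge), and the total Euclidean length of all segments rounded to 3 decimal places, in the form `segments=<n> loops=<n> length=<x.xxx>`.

cell (0,6): code 0100 → (0.591,7.000)–(1.000,6.207)
cell (0,7): code 1000 → (1.000,7.811)–(0.591,7.000)
cell (1,5): code 0100 → (1.593,6.000)–(2.000,5.923)
cell (1,6): code 1110 → (1.000,6.207)–(1.593,6.000)
cell (1,7): code 1101 → (1.528,8.000)–(1.000,7.811)
cell (1,8): code 1000 → (2.000,8.089)–(1.528,8.000)
cell (2,5): code 0010 → (2.000,5.923)–(2.120,6.000)
cell (2,6): code 0011 → (2.120,6.000)–(2.772,7.000)
cell (2,7): code 0011 → (2.772,7.000)–(2.137,8.000)
cell (2,8): code 0001 → (2.137,8.000)–(2.000,8.089)
total: 10 segments, chained into 1 closed loop(s), length Σ = 6.568655

segments=10 loops=1 length=6.569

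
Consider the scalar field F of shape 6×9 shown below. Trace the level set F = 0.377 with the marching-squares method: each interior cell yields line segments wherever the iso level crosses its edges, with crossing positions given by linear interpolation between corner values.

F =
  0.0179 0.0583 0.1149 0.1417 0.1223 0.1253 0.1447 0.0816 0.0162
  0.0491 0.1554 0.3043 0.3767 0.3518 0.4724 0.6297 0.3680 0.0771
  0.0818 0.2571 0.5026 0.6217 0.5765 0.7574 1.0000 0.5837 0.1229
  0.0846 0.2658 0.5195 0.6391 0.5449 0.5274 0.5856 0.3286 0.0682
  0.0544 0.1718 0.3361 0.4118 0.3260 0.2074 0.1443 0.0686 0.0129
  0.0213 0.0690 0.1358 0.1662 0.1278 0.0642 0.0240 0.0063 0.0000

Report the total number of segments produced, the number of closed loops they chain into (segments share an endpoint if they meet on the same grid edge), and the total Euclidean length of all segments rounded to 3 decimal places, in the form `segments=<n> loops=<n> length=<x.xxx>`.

segments=20 loops=1 length=15.468

cell (0,4): code 0100 → (0.725,5.000)–(1.000,4.209)
cell (0,5): code 1100 → (0.479,6.000)–(0.725,5.000)
cell (0,6): code 1000 → (1.000,6.966)–(0.479,6.000)
cell (1,1): code 0100 → (1.367,2.000)–(2.000,1.488)
cell (1,2): code 1100 → (1.001,3.000)–(1.367,2.000)
cell (1,3): code 1100 → (1.112,4.000)–(1.001,3.000)
cell (1,4): code 1110 → (1.000,4.209)–(1.112,4.000)
cell (1,6): code 1101 → (1.042,7.000)–(1.000,6.966)
cell (1,7): code 1000 → (2.000,7.449)–(1.042,7.000)
cell (2,1): code 0110 → (2.000,1.488)–(3.000,1.438)
cell (2,6): code 1011 → (3.000,6.812)–(2.810,7.000)
cell (2,7): code 0001 → (2.810,7.000)–(2.000,7.449)
cell (3,1): code 0010 → (3.000,1.438)–(3.777,2.000)
cell (3,2): code 0111 → (3.777,2.000)–(4.000,2.540)
cell (3,3): code 1011 → (4.000,3.406)–(3.767,4.000)
cell (3,4): code 0011 → (3.767,4.000)–(3.470,5.000)
cell (3,5): code 0011 → (3.470,5.000)–(3.473,6.000)
cell (3,6): code 0001 → (3.473,6.000)–(3.000,6.812)
cell (4,2): code 0010 → (4.000,2.540)–(4.142,3.000)
cell (4,3): code 0001 → (4.142,3.000)–(4.000,3.406)
total: 20 segments, chained into 1 closed loop(s), length Σ = 15.468356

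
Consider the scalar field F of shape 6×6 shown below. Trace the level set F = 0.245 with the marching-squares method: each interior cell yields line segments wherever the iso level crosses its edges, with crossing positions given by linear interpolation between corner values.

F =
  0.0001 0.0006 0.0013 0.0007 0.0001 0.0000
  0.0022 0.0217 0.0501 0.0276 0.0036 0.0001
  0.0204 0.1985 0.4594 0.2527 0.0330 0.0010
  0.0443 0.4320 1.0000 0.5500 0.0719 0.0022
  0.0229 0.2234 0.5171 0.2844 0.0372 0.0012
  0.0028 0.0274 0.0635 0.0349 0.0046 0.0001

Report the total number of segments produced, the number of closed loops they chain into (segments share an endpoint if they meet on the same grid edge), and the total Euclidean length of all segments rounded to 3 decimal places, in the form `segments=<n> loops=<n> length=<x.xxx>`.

cell (1,1): code 0100 → (1.476,2.000)–(2.000,1.178)
cell (1,2): code 1100 → (1.966,3.000)–(1.476,2.000)
cell (1,3): code 1000 → (2.000,3.035)–(1.966,3.000)
cell (2,0): code 0100 → (2.199,1.000)–(3.000,0.518)
cell (2,1): code 1110 → (2.000,1.178)–(2.199,1.000)
cell (2,3): code 1001 → (3.000,3.638)–(2.000,3.035)
cell (3,0): code 0010 → (3.000,0.518)–(3.896,1.000)
cell (3,1): code 0111 → (3.896,1.000)–(4.000,1.074)
cell (3,3): code 1001 → (4.000,3.159)–(3.000,3.638)
cell (4,1): code 0010 → (4.000,1.074)–(4.600,2.000)
cell (4,2): code 0011 → (4.600,2.000)–(4.158,3.000)
cell (4,3): code 0001 → (4.158,3.000)–(4.000,3.159)
total: 12 segments, chained into 1 closed loop(s), length Σ = 9.181718

segments=12 loops=1 length=9.182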